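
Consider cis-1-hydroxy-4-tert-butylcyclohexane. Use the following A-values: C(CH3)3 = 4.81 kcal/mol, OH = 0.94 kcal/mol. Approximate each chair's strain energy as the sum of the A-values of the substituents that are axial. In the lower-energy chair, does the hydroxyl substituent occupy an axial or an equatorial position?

axial

C1 and C4 have opposite parity, so for the cis isomer the two substituents are one axial and one equatorial in each chair.
Chair I (tert-butyl axial, hydroxyl equatorial): E = 4.81 kcal/mol.
Chair II (tert-butyl equatorial, hydroxyl axial): E = 0.94 kcal/mol.
Chair II is the more stable (lower-energy) conformer, and in that chair the hydroxyl group is axial.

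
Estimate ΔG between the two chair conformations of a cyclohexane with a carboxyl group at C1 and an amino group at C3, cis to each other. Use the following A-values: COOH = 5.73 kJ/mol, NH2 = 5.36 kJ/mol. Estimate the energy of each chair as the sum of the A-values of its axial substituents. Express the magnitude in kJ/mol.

C1 and C3 have the same parity, so for the cis isomer the two substituents are e,e in one chair and a,a in the other.
Chair I (carboxyl axial, amino axial): E = 11.09 kJ/mol.
Chair II (carboxyl equatorial, amino equatorial): E = 0.00 kJ/mol.
ΔE = 11.09 − 0.00 = 11.09 kJ/mol; chair II is more stable.

11.09 kJ/mol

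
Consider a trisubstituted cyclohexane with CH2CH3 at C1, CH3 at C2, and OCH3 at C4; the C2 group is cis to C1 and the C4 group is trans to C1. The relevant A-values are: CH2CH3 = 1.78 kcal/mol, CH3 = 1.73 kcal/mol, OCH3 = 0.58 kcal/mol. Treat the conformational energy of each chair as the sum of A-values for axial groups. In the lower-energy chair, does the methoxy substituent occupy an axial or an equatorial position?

equatorial

Chair I (ethyl axial, methyl equatorial, methoxy axial): E = 2.36 kcal/mol.
Chair II (ethyl equatorial, methyl axial, methoxy equatorial): E = 1.73 kcal/mol.
Chair II is the more stable (lower-energy) conformer, and in that chair the methoxy group is equatorial.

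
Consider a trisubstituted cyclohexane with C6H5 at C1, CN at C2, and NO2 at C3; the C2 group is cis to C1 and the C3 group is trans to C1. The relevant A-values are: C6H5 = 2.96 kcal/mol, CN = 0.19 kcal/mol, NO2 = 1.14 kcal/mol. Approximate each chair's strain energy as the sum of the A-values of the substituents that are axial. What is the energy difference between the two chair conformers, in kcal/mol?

Chair I (phenyl axial, cyano equatorial, nitro equatorial): E = 2.96 kcal/mol.
Chair II (phenyl equatorial, cyano axial, nitro axial): E = 1.33 kcal/mol.
ΔE = 2.96 − 1.33 = 1.63 kcal/mol; chair II is more stable.

1.63 kcal/mol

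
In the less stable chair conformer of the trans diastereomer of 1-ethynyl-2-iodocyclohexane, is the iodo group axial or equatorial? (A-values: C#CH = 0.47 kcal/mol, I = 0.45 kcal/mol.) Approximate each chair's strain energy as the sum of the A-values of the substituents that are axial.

C1 and C2 have opposite parity, so for the trans isomer the two substituents are e,e in one chair and a,a in the other.
Chair I (ethynyl axial, iodo axial): E = 0.92 kcal/mol.
Chair II (ethynyl equatorial, iodo equatorial): E = 0.00 kcal/mol.
Chair I is the less stable (higher-energy) conformer, and in that chair the iodo group is axial.

axial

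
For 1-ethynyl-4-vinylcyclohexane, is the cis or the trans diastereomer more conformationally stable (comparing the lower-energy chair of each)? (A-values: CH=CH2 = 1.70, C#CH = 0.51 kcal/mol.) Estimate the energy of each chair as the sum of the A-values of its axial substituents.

trans

At 1,4 positions (parity opposite): cis → (a,e or e,a); trans → (e,e or a,a).
Best chair for cis: E = 0.51 kcal/mol; best chair for trans: E = 0.00 kcal/mol.
The trans isomer is lower by 0.51 kcal/mol.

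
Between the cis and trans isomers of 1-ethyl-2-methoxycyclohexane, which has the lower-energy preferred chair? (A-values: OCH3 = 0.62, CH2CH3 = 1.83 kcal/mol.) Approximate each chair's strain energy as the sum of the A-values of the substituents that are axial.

At 1,2 positions (parity opposite): cis → (a,e or e,a); trans → (e,e or a,a).
Best chair for cis: E = 0.62 kcal/mol; best chair for trans: E = 0.00 kcal/mol.
The trans isomer is lower by 0.62 kcal/mol.

trans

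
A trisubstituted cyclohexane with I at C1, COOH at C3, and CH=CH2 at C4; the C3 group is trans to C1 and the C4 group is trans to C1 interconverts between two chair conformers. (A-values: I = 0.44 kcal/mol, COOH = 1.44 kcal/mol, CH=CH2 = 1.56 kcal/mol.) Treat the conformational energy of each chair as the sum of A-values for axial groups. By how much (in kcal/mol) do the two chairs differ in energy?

Chair I (iodo axial, carboxyl equatorial, vinyl axial): E = 2.00 kcal/mol.
Chair II (iodo equatorial, carboxyl axial, vinyl equatorial): E = 1.44 kcal/mol.
ΔE = 2.00 − 1.44 = 0.56 kcal/mol; chair II is more stable.

0.56 kcal/mol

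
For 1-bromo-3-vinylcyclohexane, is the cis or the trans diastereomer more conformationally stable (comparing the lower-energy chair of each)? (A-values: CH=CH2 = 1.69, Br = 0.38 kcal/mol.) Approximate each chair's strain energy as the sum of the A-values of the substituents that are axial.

At 1,3 positions (parity same): cis → (e,e or a,a); trans → (a,e or e,a).
Best chair for cis: E = 0.00 kcal/mol; best chair for trans: E = 0.38 kcal/mol.
The cis isomer is lower by 0.38 kcal/mol.

cis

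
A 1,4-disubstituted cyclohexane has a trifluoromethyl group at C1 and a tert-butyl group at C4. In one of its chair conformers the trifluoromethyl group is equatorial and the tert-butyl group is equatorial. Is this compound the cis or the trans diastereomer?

trans

C1 and C4 have opposite parity, so their axial bonds point in opposite directions.
With opposite-parity carbons, two substituents on the same face are one axial and one equatorial; opposite faces give both axial or both equatorial.
Here the groups are equatorial/equatorial → opposite face → trans.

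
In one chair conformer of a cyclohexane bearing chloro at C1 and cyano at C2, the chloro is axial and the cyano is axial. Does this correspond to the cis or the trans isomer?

trans

C1 and C2 have opposite parity, so their axial bonds point in opposite directions.
With opposite-parity carbons, two substituents on the same face are one axial and one equatorial; opposite faces give both axial or both equatorial.
Here the groups are axial/axial → opposite face → trans.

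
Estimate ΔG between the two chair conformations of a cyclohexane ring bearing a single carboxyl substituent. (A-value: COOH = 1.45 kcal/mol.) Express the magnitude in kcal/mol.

1.45 kcal/mol

A monosubstituted cyclohexane has one chair with the carboxyl group axial (E = A = 1.45 kcal/mol) and one with it equatorial (E = 0).
ΔE = 1.45 − 0 = 1.45 kcal/mol.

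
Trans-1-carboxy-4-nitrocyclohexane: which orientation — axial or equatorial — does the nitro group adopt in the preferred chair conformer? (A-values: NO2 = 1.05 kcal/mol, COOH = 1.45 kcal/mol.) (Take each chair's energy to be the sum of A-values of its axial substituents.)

C1 and C4 have opposite parity, so for the trans isomer the two substituents are e,e in one chair and a,a in the other.
Chair I (nitro axial, carboxyl axial): E = 2.50 kcal/mol.
Chair II (nitro equatorial, carboxyl equatorial): E = 0.00 kcal/mol.
Chair II is the more stable (lower-energy) conformer, and in that chair the nitro group is equatorial.

equatorial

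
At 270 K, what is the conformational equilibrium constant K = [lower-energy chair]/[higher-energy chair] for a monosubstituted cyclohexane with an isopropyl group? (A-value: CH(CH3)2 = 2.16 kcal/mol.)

One chair has the isopropyl group axial (E = 2.16 kcal/mol) and the other has it equatorial (E = 0).
ΔG = 2.16 kcal/mol between the two chairs.
K = exp(ΔG/RT) with R = 1.987×10⁻³ kcal mol⁻¹ K⁻¹ and T = 270 K gives K ≈ 56.

K ≈ 56.0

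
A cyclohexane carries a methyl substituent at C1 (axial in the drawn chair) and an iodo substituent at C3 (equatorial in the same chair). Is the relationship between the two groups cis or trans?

C1 and C3 have the same parity, so their axial bonds point in the same direction.
With same-parity carbons, two substituents on the same face are both axial or both equatorial; opposite faces give one of each.
Here the groups are axial/equatorial → opposite face → trans.

trans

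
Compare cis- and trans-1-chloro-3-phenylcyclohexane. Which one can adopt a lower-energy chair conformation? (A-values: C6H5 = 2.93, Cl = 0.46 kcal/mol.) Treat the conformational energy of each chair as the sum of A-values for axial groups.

cis

At 1,3 positions (parity same): cis → (e,e or a,a); trans → (a,e or e,a).
Best chair for cis: E = 0.00 kcal/mol; best chair for trans: E = 0.46 kcal/mol.
The cis isomer is lower by 0.46 kcal/mol.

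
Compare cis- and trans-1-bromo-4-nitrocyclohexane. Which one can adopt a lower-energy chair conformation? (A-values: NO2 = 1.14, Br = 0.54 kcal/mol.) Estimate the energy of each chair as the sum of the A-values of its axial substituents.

trans

At 1,4 positions (parity opposite): cis → (a,e or e,a); trans → (e,e or a,a).
Best chair for cis: E = 0.54 kcal/mol; best chair for trans: E = 0.00 kcal/mol.
The trans isomer is lower by 0.54 kcal/mol.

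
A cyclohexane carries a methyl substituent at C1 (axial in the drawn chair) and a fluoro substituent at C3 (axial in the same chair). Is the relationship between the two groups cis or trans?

C1 and C3 have the same parity, so their axial bonds point in the same direction.
With same-parity carbons, two substituents on the same face are both axial or both equatorial; opposite faces give one of each.
Here the groups are axial/axial → same face → cis.

cis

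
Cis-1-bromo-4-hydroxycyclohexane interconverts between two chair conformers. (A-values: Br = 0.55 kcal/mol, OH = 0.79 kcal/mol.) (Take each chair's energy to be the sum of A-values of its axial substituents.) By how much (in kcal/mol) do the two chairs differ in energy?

0.24 kcal/mol

C1 and C4 have opposite parity, so for the cis isomer the two substituents are one axial and one equatorial in each chair.
Chair I (bromo axial, hydroxyl equatorial): E = 0.55 kcal/mol.
Chair II (bromo equatorial, hydroxyl axial): E = 0.79 kcal/mol.
ΔE = 0.79 − 0.55 = 0.24 kcal/mol; chair I is more stable.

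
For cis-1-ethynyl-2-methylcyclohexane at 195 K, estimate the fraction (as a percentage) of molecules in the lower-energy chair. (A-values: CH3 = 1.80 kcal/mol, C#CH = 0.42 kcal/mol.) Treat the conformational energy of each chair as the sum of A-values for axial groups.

97.2%

C1 and C2 have opposite parity, so for the cis isomer the two substituents are one axial and one equatorial in each chair.
Chair I (methyl axial, ethynyl equatorial): E = 1.80 kcal/mol; chair II (methyl equatorial, ethynyl axial): E = 0.42 kcal/mol.
ΔG = 1.38 kcal/mol between the two chairs.
K = exp(ΔG/RT) with R = 1.987×10⁻³ kcal mol⁻¹ K⁻¹ and T = 195 K gives K ≈ 35.2.
Fraction in the lower-energy chair = K/(K+1) = 97.2%.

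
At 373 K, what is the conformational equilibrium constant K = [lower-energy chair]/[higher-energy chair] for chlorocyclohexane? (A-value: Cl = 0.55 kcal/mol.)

One chair has the chloro group axial (E = 0.55 kcal/mol) and the other has it equatorial (E = 0).
ΔG = 0.55 kcal/mol between the two chairs.
K = exp(ΔG/RT) with R = 1.987×10⁻³ kcal mol⁻¹ K⁻¹ and T = 373 K gives K ≈ 2.1.

K ≈ 2.10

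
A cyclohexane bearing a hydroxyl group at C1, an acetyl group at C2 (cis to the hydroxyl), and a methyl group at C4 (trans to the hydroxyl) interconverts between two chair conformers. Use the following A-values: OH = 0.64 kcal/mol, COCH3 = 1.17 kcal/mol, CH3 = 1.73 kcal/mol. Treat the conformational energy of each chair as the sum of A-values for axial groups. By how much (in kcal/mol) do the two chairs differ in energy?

1.20 kcal/mol

Chair I (hydroxyl axial, acetyl equatorial, methyl axial): E = 2.37 kcal/mol.
Chair II (hydroxyl equatorial, acetyl axial, methyl equatorial): E = 1.17 kcal/mol.
ΔE = 2.37 − 1.17 = 1.20 kcal/mol; chair II is more stable.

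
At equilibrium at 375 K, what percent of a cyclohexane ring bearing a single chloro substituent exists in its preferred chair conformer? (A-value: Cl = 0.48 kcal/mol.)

65.6%

One chair has the chloro group axial (E = 0.48 kcal/mol) and the other has it equatorial (E = 0).
ΔG = 0.48 kcal/mol between the two chairs.
K = exp(ΔG/RT) with R = 1.987×10⁻³ kcal mol⁻¹ K⁻¹ and T = 375 K gives K ≈ 1.9.
Fraction in the lower-energy chair = K/(K+1) = 65.6%.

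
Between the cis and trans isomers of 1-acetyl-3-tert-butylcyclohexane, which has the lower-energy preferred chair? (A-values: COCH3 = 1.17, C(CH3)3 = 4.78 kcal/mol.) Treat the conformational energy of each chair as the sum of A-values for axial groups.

At 1,3 positions (parity same): cis → (e,e or a,a); trans → (a,e or e,a).
Best chair for cis: E = 0.00 kcal/mol; best chair for trans: E = 1.17 kcal/mol.
The cis isomer is lower by 1.17 kcal/mol.

cis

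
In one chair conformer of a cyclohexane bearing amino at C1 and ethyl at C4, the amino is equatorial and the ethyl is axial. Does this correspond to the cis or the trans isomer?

C1 and C4 have opposite parity, so their axial bonds point in opposite directions.
With opposite-parity carbons, two substituents on the same face are one axial and one equatorial; opposite faces give both axial or both equatorial.
Here the groups are equatorial/axial → same face → cis.

cis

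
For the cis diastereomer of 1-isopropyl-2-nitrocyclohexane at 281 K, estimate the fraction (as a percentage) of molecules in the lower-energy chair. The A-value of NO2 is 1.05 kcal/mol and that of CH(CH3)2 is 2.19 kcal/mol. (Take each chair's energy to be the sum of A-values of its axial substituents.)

C1 and C2 have opposite parity, so for the cis isomer the two substituents are one axial and one equatorial in each chair.
Chair I (nitro axial, isopropyl equatorial): E = 1.05 kcal/mol; chair II (nitro equatorial, isopropyl axial): E = 2.19 kcal/mol.
ΔG = 1.14 kcal/mol between the two chairs.
K = exp(ΔG/RT) with R = 1.987×10⁻³ kcal mol⁻¹ K⁻¹ and T = 281 K gives K ≈ 7.7.
Fraction in the lower-energy chair = K/(K+1) = 88.5%.

88.5%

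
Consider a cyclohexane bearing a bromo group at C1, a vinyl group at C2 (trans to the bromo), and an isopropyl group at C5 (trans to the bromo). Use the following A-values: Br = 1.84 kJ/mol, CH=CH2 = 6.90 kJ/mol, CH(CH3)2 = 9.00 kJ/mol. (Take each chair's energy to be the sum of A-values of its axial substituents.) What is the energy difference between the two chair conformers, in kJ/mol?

0.26 kJ/mol

Chair I (bromo axial, vinyl axial, isopropyl equatorial): E = 8.74 kJ/mol.
Chair II (bromo equatorial, vinyl equatorial, isopropyl axial): E = 9.00 kJ/mol.
ΔE = 9.00 − 8.74 = 0.26 kJ/mol; chair I is more stable.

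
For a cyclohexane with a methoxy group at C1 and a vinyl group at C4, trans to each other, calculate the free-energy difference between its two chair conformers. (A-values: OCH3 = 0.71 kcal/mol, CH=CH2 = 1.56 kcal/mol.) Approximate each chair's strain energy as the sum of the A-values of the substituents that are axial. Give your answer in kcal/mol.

C1 and C4 have opposite parity, so for the trans isomer the two substituents are e,e in one chair and a,a in the other.
Chair I (methoxy axial, vinyl axial): E = 2.27 kcal/mol.
Chair II (methoxy equatorial, vinyl equatorial): E = 0.00 kcal/mol.
ΔE = 2.27 − 0.00 = 2.27 kcal/mol; chair II is more stable.

2.27 kcal/mol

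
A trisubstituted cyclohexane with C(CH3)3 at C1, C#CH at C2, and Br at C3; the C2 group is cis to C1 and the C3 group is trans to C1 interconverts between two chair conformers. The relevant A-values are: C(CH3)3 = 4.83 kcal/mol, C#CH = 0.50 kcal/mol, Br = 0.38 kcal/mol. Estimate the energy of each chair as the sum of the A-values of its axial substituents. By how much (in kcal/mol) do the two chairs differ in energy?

3.95 kcal/mol

Chair I (tert-butyl axial, ethynyl equatorial, bromo equatorial): E = 4.83 kcal/mol.
Chair II (tert-butyl equatorial, ethynyl axial, bromo axial): E = 0.88 kcal/mol.
ΔE = 4.83 − 0.88 = 3.95 kcal/mol; chair II is more stable.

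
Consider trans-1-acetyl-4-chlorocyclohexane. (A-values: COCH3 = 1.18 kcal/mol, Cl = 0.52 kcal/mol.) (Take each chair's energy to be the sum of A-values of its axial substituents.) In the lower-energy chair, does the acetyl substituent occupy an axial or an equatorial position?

equatorial

C1 and C4 have opposite parity, so for the trans isomer the two substituents are e,e in one chair and a,a in the other.
Chair I (acetyl axial, chloro axial): E = 1.70 kcal/mol.
Chair II (acetyl equatorial, chloro equatorial): E = 0.00 kcal/mol.
Chair II is the more stable (lower-energy) conformer, and in that chair the acetyl group is equatorial.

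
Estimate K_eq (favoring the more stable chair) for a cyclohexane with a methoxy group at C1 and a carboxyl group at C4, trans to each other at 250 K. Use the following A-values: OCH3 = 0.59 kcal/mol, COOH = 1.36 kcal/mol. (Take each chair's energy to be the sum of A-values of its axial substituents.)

K ≈ 50.7

C1 and C4 have opposite parity, so for the trans isomer the two substituents are e,e in one chair and a,a in the other.
Chair I (methoxy axial, carboxyl axial): E = 1.95 kcal/mol; chair II (methoxy equatorial, carboxyl equatorial): E = 0.00 kcal/mol.
ΔG = 1.95 kcal/mol between the two chairs.
K = exp(ΔG/RT) with R = 1.987×10⁻³ kcal mol⁻¹ K⁻¹ and T = 250 K gives K ≈ 50.7.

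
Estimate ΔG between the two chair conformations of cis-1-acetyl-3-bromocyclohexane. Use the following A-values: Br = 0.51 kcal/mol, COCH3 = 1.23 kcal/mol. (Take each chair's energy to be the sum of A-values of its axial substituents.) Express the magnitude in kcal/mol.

1.74 kcal/mol

C1 and C3 have the same parity, so for the cis isomer the two substituents are e,e in one chair and a,a in the other.
Chair I (bromo axial, acetyl axial): E = 1.74 kcal/mol.
Chair II (bromo equatorial, acetyl equatorial): E = 0.00 kcal/mol.
ΔE = 1.74 − 0.00 = 1.74 kcal/mol; chair II is more stable.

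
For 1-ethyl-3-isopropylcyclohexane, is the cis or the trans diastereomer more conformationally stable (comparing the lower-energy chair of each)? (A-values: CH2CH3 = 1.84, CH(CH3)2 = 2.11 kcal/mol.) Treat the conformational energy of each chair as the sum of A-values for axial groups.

At 1,3 positions (parity same): cis → (e,e or a,a); trans → (a,e or e,a).
Best chair for cis: E = 0.00 kcal/mol; best chair for trans: E = 1.84 kcal/mol.
The cis isomer is lower by 1.84 kcal/mol.

cis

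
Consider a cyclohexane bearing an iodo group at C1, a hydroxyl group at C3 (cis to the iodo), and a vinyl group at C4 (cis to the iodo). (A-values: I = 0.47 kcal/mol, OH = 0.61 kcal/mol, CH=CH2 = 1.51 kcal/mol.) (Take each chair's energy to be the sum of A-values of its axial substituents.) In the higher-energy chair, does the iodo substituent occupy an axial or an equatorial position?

equatorial

Chair I (iodo axial, hydroxyl axial, vinyl equatorial): E = 1.08 kcal/mol.
Chair II (iodo equatorial, hydroxyl equatorial, vinyl axial): E = 1.51 kcal/mol.
Chair II is the less stable (higher-energy) conformer, and in that chair the iodo group is equatorial.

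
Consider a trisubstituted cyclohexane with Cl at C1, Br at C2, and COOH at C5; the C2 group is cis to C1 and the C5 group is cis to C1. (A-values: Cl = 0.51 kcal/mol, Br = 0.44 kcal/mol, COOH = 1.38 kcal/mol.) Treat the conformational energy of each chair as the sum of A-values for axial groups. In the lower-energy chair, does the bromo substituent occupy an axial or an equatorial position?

Chair I (chloro axial, bromo equatorial, carboxyl axial): E = 1.89 kcal/mol.
Chair II (chloro equatorial, bromo axial, carboxyl equatorial): E = 0.44 kcal/mol.
Chair II is the more stable (lower-energy) conformer, and in that chair the bromo group is axial.

axial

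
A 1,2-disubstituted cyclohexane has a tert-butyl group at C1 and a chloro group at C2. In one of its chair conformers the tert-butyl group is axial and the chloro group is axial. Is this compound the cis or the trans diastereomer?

C1 and C2 have opposite parity, so their axial bonds point in opposite directions.
With opposite-parity carbons, two substituents on the same face are one axial and one equatorial; opposite faces give both axial or both equatorial.
Here the groups are axial/axial → opposite face → trans.

trans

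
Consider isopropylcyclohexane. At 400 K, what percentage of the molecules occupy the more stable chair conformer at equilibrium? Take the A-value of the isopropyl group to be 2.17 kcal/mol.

93.9%

One chair has the isopropyl group axial (E = 2.17 kcal/mol) and the other has it equatorial (E = 0).
ΔG = 2.17 kcal/mol between the two chairs.
K = exp(ΔG/RT) with R = 1.987×10⁻³ kcal mol⁻¹ K⁻¹ and T = 400 K gives K ≈ 15.3.
Fraction in the lower-energy chair = K/(K+1) = 93.9%.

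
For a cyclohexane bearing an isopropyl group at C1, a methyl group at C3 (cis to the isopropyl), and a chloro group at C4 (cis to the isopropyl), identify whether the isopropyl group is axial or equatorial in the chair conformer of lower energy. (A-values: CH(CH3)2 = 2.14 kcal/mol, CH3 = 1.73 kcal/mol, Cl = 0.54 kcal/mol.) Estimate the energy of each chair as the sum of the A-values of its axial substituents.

Chair I (isopropyl axial, methyl axial, chloro equatorial): E = 3.87 kcal/mol.
Chair II (isopropyl equatorial, methyl equatorial, chloro axial): E = 0.54 kcal/mol.
Chair II is the more stable (lower-energy) conformer, and in that chair the isopropyl group is equatorial.

equatorial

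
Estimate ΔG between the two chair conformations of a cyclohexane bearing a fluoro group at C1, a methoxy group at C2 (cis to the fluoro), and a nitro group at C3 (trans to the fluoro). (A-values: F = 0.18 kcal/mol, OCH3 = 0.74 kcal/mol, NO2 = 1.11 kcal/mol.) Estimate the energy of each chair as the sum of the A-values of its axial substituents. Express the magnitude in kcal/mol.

Chair I (fluoro axial, methoxy equatorial, nitro equatorial): E = 0.18 kcal/mol.
Chair II (fluoro equatorial, methoxy axial, nitro axial): E = 1.85 kcal/mol.
ΔE = 1.85 − 0.18 = 1.67 kcal/mol; chair I is more stable.

1.67 kcal/mol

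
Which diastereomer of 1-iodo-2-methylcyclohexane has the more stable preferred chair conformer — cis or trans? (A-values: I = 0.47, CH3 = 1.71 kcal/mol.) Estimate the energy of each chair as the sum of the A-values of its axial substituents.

trans

At 1,2 positions (parity opposite): cis → (a,e or e,a); trans → (e,e or a,a).
Best chair for cis: E = 0.47 kcal/mol; best chair for trans: E = 0.00 kcal/mol.
The trans isomer is lower by 0.47 kcal/mol.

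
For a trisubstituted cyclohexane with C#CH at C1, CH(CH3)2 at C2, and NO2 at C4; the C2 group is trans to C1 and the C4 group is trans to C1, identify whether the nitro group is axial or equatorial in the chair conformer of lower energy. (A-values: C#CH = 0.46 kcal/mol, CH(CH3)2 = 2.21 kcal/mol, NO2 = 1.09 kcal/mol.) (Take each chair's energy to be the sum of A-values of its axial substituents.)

equatorial

Chair I (ethynyl axial, isopropyl axial, nitro axial): E = 3.76 kcal/mol.
Chair II (ethynyl equatorial, isopropyl equatorial, nitro equatorial): E = 0.00 kcal/mol.
Chair II is the more stable (lower-energy) conformer, and in that chair the nitro group is equatorial.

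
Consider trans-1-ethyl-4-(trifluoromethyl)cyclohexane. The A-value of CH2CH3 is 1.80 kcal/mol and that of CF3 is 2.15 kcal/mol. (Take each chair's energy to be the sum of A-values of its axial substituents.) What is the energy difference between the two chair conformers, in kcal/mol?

3.95 kcal/mol

C1 and C4 have opposite parity, so for the trans isomer the two substituents are e,e in one chair and a,a in the other.
Chair I (ethyl axial, trifluoromethyl axial): E = 3.95 kcal/mol.
Chair II (ethyl equatorial, trifluoromethyl equatorial): E = 0.00 kcal/mol.
ΔE = 3.95 − 0.00 = 3.95 kcal/mol; chair II is more stable.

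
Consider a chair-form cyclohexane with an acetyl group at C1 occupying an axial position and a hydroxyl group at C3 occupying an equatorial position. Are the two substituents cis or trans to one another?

trans

C1 and C3 have the same parity, so their axial bonds point in the same direction.
With same-parity carbons, two substituents on the same face are both axial or both equatorial; opposite faces give one of each.
Here the groups are axial/equatorial → opposite face → trans.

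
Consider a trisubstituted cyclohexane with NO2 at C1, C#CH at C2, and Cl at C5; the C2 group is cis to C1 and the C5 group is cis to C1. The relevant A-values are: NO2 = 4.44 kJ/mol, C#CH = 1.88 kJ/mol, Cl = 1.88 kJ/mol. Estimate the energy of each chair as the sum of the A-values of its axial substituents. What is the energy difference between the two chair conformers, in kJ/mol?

4.44 kJ/mol

Chair I (nitro axial, ethynyl equatorial, chloro axial): E = 6.32 kJ/mol.
Chair II (nitro equatorial, ethynyl axial, chloro equatorial): E = 1.88 kJ/mol.
ΔE = 6.32 − 1.88 = 4.44 kJ/mol; chair II is more stable.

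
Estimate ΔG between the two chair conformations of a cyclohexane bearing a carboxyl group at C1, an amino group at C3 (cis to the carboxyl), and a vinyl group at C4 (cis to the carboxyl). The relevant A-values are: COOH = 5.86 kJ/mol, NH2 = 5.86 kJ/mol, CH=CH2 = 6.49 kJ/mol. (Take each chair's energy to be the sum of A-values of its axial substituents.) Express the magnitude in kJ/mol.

Chair I (carboxyl axial, amino axial, vinyl equatorial): E = 11.72 kJ/mol.
Chair II (carboxyl equatorial, amino equatorial, vinyl axial): E = 6.49 kJ/mol.
ΔE = 11.72 − 6.49 = 5.23 kJ/mol; chair II is more stable.

5.23 kJ/mol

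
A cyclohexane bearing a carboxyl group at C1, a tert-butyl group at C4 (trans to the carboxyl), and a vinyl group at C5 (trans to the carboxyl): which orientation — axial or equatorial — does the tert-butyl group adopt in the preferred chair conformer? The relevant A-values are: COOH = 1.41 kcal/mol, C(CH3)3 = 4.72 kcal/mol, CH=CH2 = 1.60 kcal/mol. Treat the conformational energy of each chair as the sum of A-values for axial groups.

equatorial

Chair I (carboxyl axial, tert-butyl axial, vinyl equatorial): E = 6.13 kcal/mol.
Chair II (carboxyl equatorial, tert-butyl equatorial, vinyl axial): E = 1.60 kcal/mol.
Chair II is the more stable (lower-energy) conformer, and in that chair the tert-butyl group is equatorial.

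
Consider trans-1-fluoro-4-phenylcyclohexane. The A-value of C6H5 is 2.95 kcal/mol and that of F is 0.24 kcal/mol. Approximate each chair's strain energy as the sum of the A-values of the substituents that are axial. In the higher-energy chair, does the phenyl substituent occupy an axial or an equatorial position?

C1 and C4 have opposite parity, so for the trans isomer the two substituents are e,e in one chair and a,a in the other.
Chair I (phenyl axial, fluoro axial): E = 3.19 kcal/mol.
Chair II (phenyl equatorial, fluoro equatorial): E = 0.00 kcal/mol.
Chair I is the less stable (higher-energy) conformer, and in that chair the phenyl group is axial.

axial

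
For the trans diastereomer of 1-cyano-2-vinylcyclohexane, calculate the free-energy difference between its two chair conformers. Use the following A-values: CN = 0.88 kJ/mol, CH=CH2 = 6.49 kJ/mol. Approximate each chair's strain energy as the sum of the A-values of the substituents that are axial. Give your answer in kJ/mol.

7.37 kJ/mol

C1 and C2 have opposite parity, so for the trans isomer the two substituents are e,e in one chair and a,a in the other.
Chair I (cyano axial, vinyl axial): E = 7.37 kJ/mol.
Chair II (cyano equatorial, vinyl equatorial): E = 0.00 kJ/mol.
ΔE = 7.37 − 0.00 = 7.37 kJ/mol; chair II is more stable.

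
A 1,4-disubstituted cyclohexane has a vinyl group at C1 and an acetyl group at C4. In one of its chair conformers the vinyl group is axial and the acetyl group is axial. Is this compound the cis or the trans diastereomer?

C1 and C4 have opposite parity, so their axial bonds point in opposite directions.
With opposite-parity carbons, two substituents on the same face are one axial and one equatorial; opposite faces give both axial or both equatorial.
Here the groups are axial/axial → opposite face → trans.

trans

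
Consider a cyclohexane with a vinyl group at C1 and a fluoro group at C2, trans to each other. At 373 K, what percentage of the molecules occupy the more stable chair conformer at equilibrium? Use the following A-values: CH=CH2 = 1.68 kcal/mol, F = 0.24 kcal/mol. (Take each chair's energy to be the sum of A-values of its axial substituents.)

93.0%

C1 and C2 have opposite parity, so for the trans isomer the two substituents are e,e in one chair and a,a in the other.
Chair I (vinyl axial, fluoro axial): E = 1.92 kcal/mol; chair II (vinyl equatorial, fluoro equatorial): E = 0.00 kcal/mol.
ΔG = 1.92 kcal/mol between the two chairs.
K = exp(ΔG/RT) with R = 1.987×10⁻³ kcal mol⁻¹ K⁻¹ and T = 373 K gives K ≈ 13.3.
Fraction in the lower-energy chair = K/(K+1) = 93.0%.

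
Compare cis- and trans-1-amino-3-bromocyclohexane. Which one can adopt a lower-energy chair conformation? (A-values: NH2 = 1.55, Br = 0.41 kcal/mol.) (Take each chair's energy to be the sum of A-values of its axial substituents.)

At 1,3 positions (parity same): cis → (e,e or a,a); trans → (a,e or e,a).
Best chair for cis: E = 0.00 kcal/mol; best chair for trans: E = 0.41 kcal/mol.
The cis isomer is lower by 0.41 kcal/mol.

cis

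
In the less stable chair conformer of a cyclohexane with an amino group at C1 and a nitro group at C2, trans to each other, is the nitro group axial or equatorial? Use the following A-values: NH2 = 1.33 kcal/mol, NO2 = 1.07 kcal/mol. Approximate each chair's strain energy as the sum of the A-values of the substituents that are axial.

axial

C1 and C2 have opposite parity, so for the trans isomer the two substituents are e,e in one chair and a,a in the other.
Chair I (amino axial, nitro axial): E = 2.40 kcal/mol.
Chair II (amino equatorial, nitro equatorial): E = 0.00 kcal/mol.
Chair I is the less stable (higher-energy) conformer, and in that chair the nitro group is axial.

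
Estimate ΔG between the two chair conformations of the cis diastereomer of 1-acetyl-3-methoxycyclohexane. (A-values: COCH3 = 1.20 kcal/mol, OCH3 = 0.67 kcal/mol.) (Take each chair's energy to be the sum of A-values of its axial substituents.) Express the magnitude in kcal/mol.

C1 and C3 have the same parity, so for the cis isomer the two substituents are e,e in one chair and a,a in the other.
Chair I (acetyl axial, methoxy axial): E = 1.87 kcal/mol.
Chair II (acetyl equatorial, methoxy equatorial): E = 0.00 kcal/mol.
ΔE = 1.87 − 0.00 = 1.87 kcal/mol; chair II is more stable.

1.87 kcal/mol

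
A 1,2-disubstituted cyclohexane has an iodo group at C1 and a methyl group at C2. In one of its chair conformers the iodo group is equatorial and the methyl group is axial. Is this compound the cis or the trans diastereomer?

C1 and C2 have opposite parity, so their axial bonds point in opposite directions.
With opposite-parity carbons, two substituents on the same face are one axial and one equatorial; opposite faces give both axial or both equatorial.
Here the groups are equatorial/axial → same face → cis.

cis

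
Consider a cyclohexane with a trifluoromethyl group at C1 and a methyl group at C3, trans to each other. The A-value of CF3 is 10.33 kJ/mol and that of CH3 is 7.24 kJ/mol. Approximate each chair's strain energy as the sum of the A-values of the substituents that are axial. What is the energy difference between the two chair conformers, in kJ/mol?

3.09 kJ/mol

C1 and C3 have the same parity, so for the trans isomer the two substituents are one axial and one equatorial in each chair.
Chair I (trifluoromethyl axial, methyl equatorial): E = 10.33 kJ/mol.
Chair II (trifluoromethyl equatorial, methyl axial): E = 7.24 kJ/mol.
ΔE = 10.33 − 7.24 = 3.09 kJ/mol; chair II is more stable.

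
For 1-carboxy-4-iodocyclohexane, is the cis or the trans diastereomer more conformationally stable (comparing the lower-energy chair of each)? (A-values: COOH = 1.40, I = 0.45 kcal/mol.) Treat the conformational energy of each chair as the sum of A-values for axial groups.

trans

At 1,4 positions (parity opposite): cis → (a,e or e,a); trans → (e,e or a,a).
Best chair for cis: E = 0.45 kcal/mol; best chair for trans: E = 0.00 kcal/mol.
The trans isomer is lower by 0.45 kcal/mol.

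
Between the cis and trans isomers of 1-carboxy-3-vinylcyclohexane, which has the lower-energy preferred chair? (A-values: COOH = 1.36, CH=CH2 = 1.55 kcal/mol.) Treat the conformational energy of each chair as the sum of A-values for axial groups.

cis

At 1,3 positions (parity same): cis → (e,e or a,a); trans → (a,e or e,a).
Best chair for cis: E = 0.00 kcal/mol; best chair for trans: E = 1.36 kcal/mol.
The cis isomer is lower by 1.36 kcal/mol.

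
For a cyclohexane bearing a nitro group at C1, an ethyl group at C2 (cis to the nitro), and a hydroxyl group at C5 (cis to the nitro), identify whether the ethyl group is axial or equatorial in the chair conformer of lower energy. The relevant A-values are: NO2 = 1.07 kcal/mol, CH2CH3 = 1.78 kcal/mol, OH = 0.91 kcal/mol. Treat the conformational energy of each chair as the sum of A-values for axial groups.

axial

Chair I (nitro axial, ethyl equatorial, hydroxyl axial): E = 1.98 kcal/mol.
Chair II (nitro equatorial, ethyl axial, hydroxyl equatorial): E = 1.78 kcal/mol.
Chair II is the more stable (lower-energy) conformer, and in that chair the ethyl group is axial.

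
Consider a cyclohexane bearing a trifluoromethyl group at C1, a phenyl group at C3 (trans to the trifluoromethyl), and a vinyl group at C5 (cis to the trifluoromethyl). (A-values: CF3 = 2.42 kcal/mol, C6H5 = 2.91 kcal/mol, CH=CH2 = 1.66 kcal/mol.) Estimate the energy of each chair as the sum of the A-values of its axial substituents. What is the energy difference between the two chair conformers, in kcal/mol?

1.17 kcal/mol

Chair I (trifluoromethyl axial, phenyl equatorial, vinyl axial): E = 4.08 kcal/mol.
Chair II (trifluoromethyl equatorial, phenyl axial, vinyl equatorial): E = 2.91 kcal/mol.
ΔE = 4.08 − 2.91 = 1.17 kcal/mol; chair II is more stable.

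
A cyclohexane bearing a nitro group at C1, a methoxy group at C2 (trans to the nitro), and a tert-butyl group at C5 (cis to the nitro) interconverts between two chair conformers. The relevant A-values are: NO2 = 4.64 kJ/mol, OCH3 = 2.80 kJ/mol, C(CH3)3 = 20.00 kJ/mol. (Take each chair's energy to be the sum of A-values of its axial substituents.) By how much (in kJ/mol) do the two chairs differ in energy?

27.44 kJ/mol

Chair I (nitro axial, methoxy axial, tert-butyl axial): E = 27.44 kJ/mol.
Chair II (nitro equatorial, methoxy equatorial, tert-butyl equatorial): E = 0.00 kJ/mol.
ΔE = 27.44 − 0.00 = 27.44 kJ/mol; chair II is more stable.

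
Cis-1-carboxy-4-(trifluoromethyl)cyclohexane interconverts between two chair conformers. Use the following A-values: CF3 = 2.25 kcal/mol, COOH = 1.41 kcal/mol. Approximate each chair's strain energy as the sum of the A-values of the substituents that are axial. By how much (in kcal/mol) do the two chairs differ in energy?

C1 and C4 have opposite parity, so for the cis isomer the two substituents are one axial and one equatorial in each chair.
Chair I (trifluoromethyl axial, carboxyl equatorial): E = 2.25 kcal/mol.
Chair II (trifluoromethyl equatorial, carboxyl axial): E = 1.41 kcal/mol.
ΔE = 2.25 − 1.41 = 0.84 kcal/mol; chair II is more stable.

0.84 kcal/mol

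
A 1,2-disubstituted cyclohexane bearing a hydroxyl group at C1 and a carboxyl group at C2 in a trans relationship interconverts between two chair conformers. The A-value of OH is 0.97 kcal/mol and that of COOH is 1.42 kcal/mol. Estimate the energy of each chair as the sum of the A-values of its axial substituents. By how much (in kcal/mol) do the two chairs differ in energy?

C1 and C2 have opposite parity, so for the trans isomer the two substituents are e,e in one chair and a,a in the other.
Chair I (hydroxyl axial, carboxyl axial): E = 2.39 kcal/mol.
Chair II (hydroxyl equatorial, carboxyl equatorial): E = 0.00 kcal/mol.
ΔE = 2.39 − 0.00 = 2.39 kcal/mol; chair II is more stable.

2.39 kcal/mol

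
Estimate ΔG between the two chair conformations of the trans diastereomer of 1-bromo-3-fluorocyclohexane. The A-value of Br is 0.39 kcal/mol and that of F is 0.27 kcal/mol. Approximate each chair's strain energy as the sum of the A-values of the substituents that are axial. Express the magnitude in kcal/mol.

C1 and C3 have the same parity, so for the trans isomer the two substituents are one axial and one equatorial in each chair.
Chair I (bromo axial, fluoro equatorial): E = 0.39 kcal/mol.
Chair II (bromo equatorial, fluoro axial): E = 0.27 kcal/mol.
ΔE = 0.39 − 0.27 = 0.12 kcal/mol; chair II is more stable.

0.12 kcal/mol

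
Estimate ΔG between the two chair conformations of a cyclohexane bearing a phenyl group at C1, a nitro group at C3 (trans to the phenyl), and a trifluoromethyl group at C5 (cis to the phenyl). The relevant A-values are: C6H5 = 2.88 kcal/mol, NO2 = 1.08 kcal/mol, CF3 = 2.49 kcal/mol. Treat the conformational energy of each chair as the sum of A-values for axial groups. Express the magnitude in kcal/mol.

4.29 kcal/mol

Chair I (phenyl axial, nitro equatorial, trifluoromethyl axial): E = 5.37 kcal/mol.
Chair II (phenyl equatorial, nitro axial, trifluoromethyl equatorial): E = 1.08 kcal/mol.
ΔE = 5.37 − 1.08 = 4.29 kcal/mol; chair II is more stable.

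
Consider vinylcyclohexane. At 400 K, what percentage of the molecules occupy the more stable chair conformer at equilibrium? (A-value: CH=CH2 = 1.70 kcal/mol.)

89.5%

One chair has the vinyl group axial (E = 1.70 kcal/mol) and the other has it equatorial (E = 0).
ΔG = 1.70 kcal/mol between the two chairs.
K = exp(ΔG/RT) with R = 1.987×10⁻³ kcal mol⁻¹ K⁻¹ and T = 400 K gives K ≈ 8.49.
Fraction in the lower-energy chair = K/(K+1) = 89.5%.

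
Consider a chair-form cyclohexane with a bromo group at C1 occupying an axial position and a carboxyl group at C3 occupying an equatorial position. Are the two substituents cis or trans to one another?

C1 and C3 have the same parity, so their axial bonds point in the same direction.
With same-parity carbons, two substituents on the same face are both axial or both equatorial; opposite faces give one of each.
Here the groups are axial/equatorial → opposite face → trans.

trans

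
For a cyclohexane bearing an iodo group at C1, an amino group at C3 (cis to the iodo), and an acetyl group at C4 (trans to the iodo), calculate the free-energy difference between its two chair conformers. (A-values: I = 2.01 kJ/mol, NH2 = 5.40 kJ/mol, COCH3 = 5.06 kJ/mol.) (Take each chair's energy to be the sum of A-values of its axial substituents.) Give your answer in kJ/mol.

12.47 kJ/mol

Chair I (iodo axial, amino axial, acetyl axial): E = 12.47 kJ/mol.
Chair II (iodo equatorial, amino equatorial, acetyl equatorial): E = 0.00 kJ/mol.
ΔE = 12.47 − 0.00 = 12.47 kJ/mol; chair II is more stable.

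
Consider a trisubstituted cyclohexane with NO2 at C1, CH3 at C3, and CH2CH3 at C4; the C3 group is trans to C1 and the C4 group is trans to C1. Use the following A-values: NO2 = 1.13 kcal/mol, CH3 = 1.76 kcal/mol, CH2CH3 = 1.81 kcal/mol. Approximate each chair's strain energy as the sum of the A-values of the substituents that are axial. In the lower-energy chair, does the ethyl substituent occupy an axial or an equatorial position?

Chair I (nitro axial, methyl equatorial, ethyl axial): E = 2.94 kcal/mol.
Chair II (nitro equatorial, methyl axial, ethyl equatorial): E = 1.76 kcal/mol.
Chair II is the more stable (lower-energy) conformer, and in that chair the ethyl group is equatorial.

equatorial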